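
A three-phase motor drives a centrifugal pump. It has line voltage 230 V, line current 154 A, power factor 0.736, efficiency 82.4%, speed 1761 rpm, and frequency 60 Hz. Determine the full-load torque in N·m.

202 N·m

P_in = √3·V·I·cosφ = 1.732 × 230 × 154 × 0.736 = 45152 W
P_out = η·P_in = 0.824 × 45152 = 37205 W
n = 1761 rpm
ω = 2π×1761/60 = 184.4 rad/s
τ = P_out/ω = 37205/184.4 = 202 N·m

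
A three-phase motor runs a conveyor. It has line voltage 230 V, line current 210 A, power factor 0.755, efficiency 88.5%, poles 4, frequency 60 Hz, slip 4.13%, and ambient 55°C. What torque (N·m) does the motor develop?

309 N·m

P_in = √3·V·I·cosφ = 1.732 × 230 × 210 × 0.755 = 63160 W
P_out = η·P_in = 0.885 × 63160 = 55897 W
n_s = 120×60/4 = 1800 rpm; n = 1800×(1−0.0413) = 1726 rpm
ω = 2π×1726/60 = 180.7 rad/s
τ = P_out/ω = 55897/180.7 = 309 N·m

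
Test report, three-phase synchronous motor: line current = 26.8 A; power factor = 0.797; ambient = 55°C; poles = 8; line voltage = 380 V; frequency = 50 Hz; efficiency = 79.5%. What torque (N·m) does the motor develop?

142 N·m

P_in = √3·V·I·cosφ = 1.732 × 380 × 26.8 × 0.797 = 14058 W
P_out = η·P_in = 0.795 × 14058 = 11176 W
n = n_s = 120×50/8 = 750 rpm (synchronous)
ω = 2π×750/60 = 78.54 rad/s
τ = P_out/ω = 11176/78.54 = 142 N·m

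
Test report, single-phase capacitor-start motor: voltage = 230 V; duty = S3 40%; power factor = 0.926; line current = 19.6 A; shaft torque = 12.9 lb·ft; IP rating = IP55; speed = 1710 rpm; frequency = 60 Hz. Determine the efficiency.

τ = 12.9 lb·ft × 1.356 = 17.49 N·m
ω = 2π × 1710/60 = 179.1 rad/s; P_out = τω = 17.49 × 179.1 = 3132 W
P_in = V·I·cosφ = 230 × 19.6 × 0.926 = 4174 W
η = P_out / P_in = 3132 / 4174 = 0.750 = 75.0%

75.0 %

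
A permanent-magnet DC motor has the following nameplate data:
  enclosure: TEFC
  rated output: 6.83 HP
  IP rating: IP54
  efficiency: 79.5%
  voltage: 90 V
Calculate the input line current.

P_out = 6.83 × 746 = 5095 W
P_in = P_out / η = 5095 / 0.795 = 6409 W
I = P_in / V = 6409 / 90 = 71.2 A

71.2 A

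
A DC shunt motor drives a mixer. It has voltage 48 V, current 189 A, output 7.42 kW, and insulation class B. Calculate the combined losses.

1.65 kW

P_in = V·I = 48×189 = 9072 W
P_out = 7420 W
Losses = P_in − P_out = 9072 − 7420 = 1652 W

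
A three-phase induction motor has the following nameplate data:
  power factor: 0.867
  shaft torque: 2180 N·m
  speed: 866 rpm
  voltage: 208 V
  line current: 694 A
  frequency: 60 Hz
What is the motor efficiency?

91.2 %

ω = 2π × 866/60 = 90.69 rad/s; P_out = τω = 2180 × 90.69 = 197704 W
P_in = √3·V_L·I_L·cosφ = 1.732 × 208 × 694 × 0.867 = 216765 W
η = P_out / P_in = 197704 / 216765 = 0.912 = 91.2%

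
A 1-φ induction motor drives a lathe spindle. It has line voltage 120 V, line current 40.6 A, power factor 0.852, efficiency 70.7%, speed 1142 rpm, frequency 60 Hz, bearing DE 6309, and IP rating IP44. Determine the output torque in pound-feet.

P_in = V·I·cosφ = 120 × 40.6 × 0.852 = 4151 W
P_out = η·P_in = 0.707 × 4151 = 2935 W
n = 1142 rpm
ω = 2π×1142/60 = 119.6 rad/s
τ = P_out/ω = 2935/119.6 = 24.54 N·m
In lb·ft: 24.54/1.356 = 18.1 lb·ft

18.1 lb·ft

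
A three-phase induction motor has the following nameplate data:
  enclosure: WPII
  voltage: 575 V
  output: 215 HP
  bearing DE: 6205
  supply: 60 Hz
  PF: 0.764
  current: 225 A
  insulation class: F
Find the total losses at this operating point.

10.8 kW

P_in = √3·V·I·cosφ = 1.732×575×225×0.764 = 171195 W
P_out = 215×746 = 160390 W
Losses = P_in − P_out = 171195 − 160390 = 10805 W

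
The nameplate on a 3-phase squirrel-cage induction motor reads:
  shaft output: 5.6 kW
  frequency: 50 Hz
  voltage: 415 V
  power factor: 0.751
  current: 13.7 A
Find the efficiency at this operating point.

75.7 %

P_out = 5.6 kW = 5600 W
P_in = √3·V_L·I_L·cosφ = 1.732 × 415 × 13.7 × 0.751 = 7395 W
η = P_out / P_in = 5600 / 7395 = 0.757 = 75.7%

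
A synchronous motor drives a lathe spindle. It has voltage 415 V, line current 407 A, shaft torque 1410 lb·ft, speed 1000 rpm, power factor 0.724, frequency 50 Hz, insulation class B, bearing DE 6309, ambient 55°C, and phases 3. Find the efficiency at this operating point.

τ = 1410 lb·ft × 1.356 = 1912 N·m
ω = 2π × 1000/60 = 104.7 rad/s; P_out = τω = 1912 × 104.7 = 200186 W
P_in = √3·V_L·I_L·cosφ = 1.732 × 415 × 407 × 0.724 = 211801 W
η = P_out / P_in = 200186 / 211801 = 0.945 = 94.5%

94.5 %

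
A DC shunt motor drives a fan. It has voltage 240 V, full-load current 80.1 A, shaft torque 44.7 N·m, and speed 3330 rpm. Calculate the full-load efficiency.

81.1 %

ω = 2π × 3330/60 = 348.7 rad/s; P_out = τω = 44.7 × 348.7 = 15587 W
P_in = V·I = 240 × 80.1 = 19224 W
η = P_out / P_in = 15587 / 19224 = 0.811 = 81.1%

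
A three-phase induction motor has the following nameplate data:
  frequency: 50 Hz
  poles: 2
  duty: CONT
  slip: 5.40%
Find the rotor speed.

2838 rpm

n_s = 120f/p = 120×50/2 = 3000 rpm
n = n_s(1 − s) = 3000 × (1 − 0.054) = 2838 rpm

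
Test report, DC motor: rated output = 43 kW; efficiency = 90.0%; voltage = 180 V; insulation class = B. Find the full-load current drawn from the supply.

265 A

P_out = 43 kW = 43000 W
P_in = P_out / η = 43000 / 0.900 = 47778 W
I = P_in / V = 47778 / 180 = 265 A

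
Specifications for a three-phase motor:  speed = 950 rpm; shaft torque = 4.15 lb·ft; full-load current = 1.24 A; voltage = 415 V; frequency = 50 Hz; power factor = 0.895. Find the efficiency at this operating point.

70.2 %

τ = 4.15 lb·ft × 1.356 = 5.627 N·m
ω = 2π × 950/60 = 99.48 rad/s; P_out = τω = 5.627 × 99.48 = 560 W
P_in = √3·V_L·I_L·cosφ = 1.732 × 415 × 1.24 × 0.895 = 798 W
η = P_out / P_in = 560 / 798 = 0.702 = 70.2%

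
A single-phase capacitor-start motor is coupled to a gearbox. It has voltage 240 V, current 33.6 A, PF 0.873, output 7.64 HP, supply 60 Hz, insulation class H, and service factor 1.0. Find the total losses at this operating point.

1.34 kW

P_in = V·I·cosφ = 240×33.6×0.873 = 7040 W
P_out = 7.64×746 = 5699 W
Losses = P_in − P_out = 7040 − 5699 = 1341 W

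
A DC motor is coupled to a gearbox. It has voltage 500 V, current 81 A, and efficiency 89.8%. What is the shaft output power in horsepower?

P_in = V·I = 500 × 81 = 40500 W
P_out = η·P_in = 0.898 × 40500 = 36369 W
= 36369/746 = 48.8 HP

48.8 HP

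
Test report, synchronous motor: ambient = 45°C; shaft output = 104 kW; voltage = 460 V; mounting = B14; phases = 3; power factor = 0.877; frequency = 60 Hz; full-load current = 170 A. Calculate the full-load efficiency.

P_out = 104 kW = 104000 W
P_in = √3·V_L·I_L·cosφ = 1.732 × 460 × 170 × 0.877 = 118783 W
η = P_out / P_in = 104000 / 118783 = 0.876 = 87.6%

87.6 %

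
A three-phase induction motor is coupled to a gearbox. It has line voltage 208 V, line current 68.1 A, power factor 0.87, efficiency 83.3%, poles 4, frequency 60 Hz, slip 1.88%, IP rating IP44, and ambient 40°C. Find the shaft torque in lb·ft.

P_in = √3·V·I·cosφ = 1.732 × 208 × 68.1 × 0.87 = 21344 W
P_out = η·P_in = 0.833 × 21344 = 17780 W
n_s = 120×60/4 = 1800 rpm; n = 1800×(1−0.0188) = 1766 rpm
ω = 2π×1766/60 = 184.9 rad/s
τ = P_out/ω = 17780/184.9 = 96.16 N·m
In lb·ft: 96.16/1.356 = 70.9 lb·ft

70.9 lb·ft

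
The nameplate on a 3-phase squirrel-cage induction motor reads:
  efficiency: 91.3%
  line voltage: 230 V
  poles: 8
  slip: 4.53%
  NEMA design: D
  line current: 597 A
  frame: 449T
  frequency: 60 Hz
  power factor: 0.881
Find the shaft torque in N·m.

2130 N·m

P_in = √3·V·I·cosφ = 1.732 × 230 × 597 × 0.881 = 209520 W
P_out = η·P_in = 0.913 × 209520 = 191292 W
n_s = 120×60/8 = 900 rpm; n = 900×(1−0.0453) = 859 rpm
ω = 2π×859/60 = 89.95 rad/s
τ = P_out/ω = 191292/89.95 = 2130 N·m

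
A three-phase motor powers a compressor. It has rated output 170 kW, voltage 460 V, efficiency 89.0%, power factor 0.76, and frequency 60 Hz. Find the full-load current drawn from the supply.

315 A

P_out = 170 kW = 170000 W
P_in = P_out / η = 170000 / 0.890 = 191011 W
I_L = P_in / (√3·V_L·cosφ) = 191011 / (1.732 × 460 × 0.76) = 315 A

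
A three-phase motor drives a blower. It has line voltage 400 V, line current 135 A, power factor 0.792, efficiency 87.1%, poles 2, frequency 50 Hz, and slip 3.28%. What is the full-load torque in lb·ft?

P_in = √3·V·I·cosφ = 1.732 × 400 × 135 × 0.792 = 74074 W
P_out = η·P_in = 0.871 × 74074 = 64518 W
n_s = 120×50/2 = 3000 rpm; n = 3000×(1−0.0328) = 2902 rpm
ω = 2π×2902/60 = 303.9 rad/s
τ = P_out/ω = 64518/303.9 = 212.3 N·m
In lb·ft: 212.3/1.356 = 157 lb·ft

157 lb·ft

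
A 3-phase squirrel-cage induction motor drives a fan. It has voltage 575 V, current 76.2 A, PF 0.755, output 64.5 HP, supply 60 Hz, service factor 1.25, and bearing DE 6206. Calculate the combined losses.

9.18 kW

P_in = √3·V·I·cosφ = 1.732×575×76.2×0.755 = 57295 W
P_out = 64.5×746 = 48117 W
Losses = P_in − P_out = 57295 − 48117 = 9178 W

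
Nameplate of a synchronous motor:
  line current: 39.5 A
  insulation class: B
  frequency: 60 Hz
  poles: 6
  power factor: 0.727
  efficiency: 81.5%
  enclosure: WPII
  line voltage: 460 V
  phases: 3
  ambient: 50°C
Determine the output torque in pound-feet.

P_in = √3·V·I·cosφ = 1.732 × 460 × 39.5 × 0.727 = 22879 W
P_out = η·P_in = 0.815 × 22879 = 18646 W
n = n_s = 120×60/6 = 1200 rpm (synchronous)
ω = 2π×1200/60 = 125.7 rad/s
τ = P_out/ω = 18646/125.7 = 148.3 N·m
In lb·ft: 148.3/1.356 = 109 lb·ft

109 lb·ft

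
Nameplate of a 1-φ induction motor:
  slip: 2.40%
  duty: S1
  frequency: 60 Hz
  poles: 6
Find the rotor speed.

1171 rpm

n_s = 120f/p = 120×60/6 = 1200 rpm
n = n_s(1 − s) = 1200 × (1 − 0.024) = 1171 rpm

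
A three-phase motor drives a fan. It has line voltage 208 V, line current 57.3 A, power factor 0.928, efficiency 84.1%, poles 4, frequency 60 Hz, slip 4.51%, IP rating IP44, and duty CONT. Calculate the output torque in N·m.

89.5 N·m

P_in = √3·V·I·cosφ = 1.732 × 208 × 57.3 × 0.928 = 19156 W
P_out = η·P_in = 0.841 × 19156 = 16110 W
n_s = 120×60/4 = 1800 rpm; n = 1800×(1−0.0451) = 1719 rpm
ω = 2π×1719/60 = 180 rad/s
τ = P_out/ω = 16110/180 = 89.5 N·m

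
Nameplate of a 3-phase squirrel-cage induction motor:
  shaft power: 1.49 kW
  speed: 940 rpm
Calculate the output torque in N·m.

ω = 2π × 940/60 = 98.44 rad/s
τ = P/ω = 1490/98.44 = 15.1 N·m

15.1 N·m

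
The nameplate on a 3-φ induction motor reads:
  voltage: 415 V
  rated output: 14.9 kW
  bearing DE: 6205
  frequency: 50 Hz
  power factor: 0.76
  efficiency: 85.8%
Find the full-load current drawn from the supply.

31.8 A

P_out = 14.9 kW = 14900 W
P_in = P_out / η = 14900 / 0.858 = 17366 W
I_L = P_in / (√3·V_L·cosφ) = 17366 / (1.732 × 415 × 0.76) = 31.8 A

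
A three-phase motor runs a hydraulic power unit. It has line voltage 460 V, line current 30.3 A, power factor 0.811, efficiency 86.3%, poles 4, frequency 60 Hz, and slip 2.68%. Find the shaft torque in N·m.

P_in = √3·V·I·cosφ = 1.732 × 460 × 30.3 × 0.811 = 19578 W
P_out = η·P_in = 0.863 × 19578 = 16896 W
n_s = 120×60/4 = 1800 rpm; n = 1800×(1−0.0268) = 1752 rpm
ω = 2π×1752/60 = 183.5 rad/s
τ = P_out/ω = 16896/183.5 = 92.1 N·m

92.1 N·m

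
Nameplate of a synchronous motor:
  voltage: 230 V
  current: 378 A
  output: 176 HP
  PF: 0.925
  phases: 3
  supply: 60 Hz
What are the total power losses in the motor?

7.99 kW

P_in = √3·V·I·cosφ = 1.732×230×378×0.925 = 139287 W
P_out = 176×746 = 131296 W
Losses = P_in − P_out = 139287 − 131296 = 7991 W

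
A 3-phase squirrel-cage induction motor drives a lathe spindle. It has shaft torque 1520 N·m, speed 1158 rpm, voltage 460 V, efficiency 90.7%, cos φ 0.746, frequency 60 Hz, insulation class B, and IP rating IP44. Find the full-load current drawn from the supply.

342 A

ω = 2π×1158/60 = 121.3 rad/s; P_out = τω = 1520 × 121.3 = 184376 W
P_in = P_out / η = 184376 / 0.907 = 203281 W
I_L = P_in / (√3·V_L·cosφ) = 203281 / (1.732 × 460 × 0.746) = 342 A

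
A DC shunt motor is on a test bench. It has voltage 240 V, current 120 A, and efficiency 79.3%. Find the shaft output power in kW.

P_in = V·I = 240 × 120 = 28800 W
P_out = η·P_in = 0.793 × 28800 = 22838 W

22.8 kW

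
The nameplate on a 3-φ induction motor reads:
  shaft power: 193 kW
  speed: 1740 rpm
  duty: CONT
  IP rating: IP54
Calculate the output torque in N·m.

ω = 2π × 1740/60 = 182.2 rad/s
τ = P/ω = 193000/182.2 = 1060 N·m

1060 N·m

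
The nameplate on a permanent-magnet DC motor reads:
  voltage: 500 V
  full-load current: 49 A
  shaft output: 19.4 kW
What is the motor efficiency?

P_out = 19.4 kW = 19400 W
P_in = V·I = 500 × 49 = 24500 W
η = P_out / P_in = 19400 / 24500 = 0.792 = 79.2%

79.2 %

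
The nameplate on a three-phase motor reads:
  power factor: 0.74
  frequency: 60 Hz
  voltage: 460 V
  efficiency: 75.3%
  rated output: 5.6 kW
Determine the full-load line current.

12.6 A

P_out = 5.6 kW = 5600 W
P_in = P_out / η = 5600 / 0.753 = 7437 W
I_L = P_in / (√3·V_L·cosφ) = 7437 / (1.732 × 460 × 0.74) = 12.6 A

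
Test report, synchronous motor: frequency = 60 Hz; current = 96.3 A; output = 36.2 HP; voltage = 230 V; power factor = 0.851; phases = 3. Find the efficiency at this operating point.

82.7 %

P_out = 36.2 × 746 = 27005 W
P_in = √3·V_L·I_L·cosφ = 1.732 × 230 × 96.3 × 0.851 = 32646 W
η = P_out / P_in = 27005 / 32646 = 0.827 = 82.7%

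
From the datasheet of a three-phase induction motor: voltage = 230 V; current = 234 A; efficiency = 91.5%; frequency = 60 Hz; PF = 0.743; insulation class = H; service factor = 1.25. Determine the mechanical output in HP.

P_in = √3·V·I·cosφ = 1.732 × 230 × 234 × 0.743 = 69260 W
P_out = η·P_in = 0.915 × 69260 = 63373 W
= 63373/746 = 85 HP

85 HP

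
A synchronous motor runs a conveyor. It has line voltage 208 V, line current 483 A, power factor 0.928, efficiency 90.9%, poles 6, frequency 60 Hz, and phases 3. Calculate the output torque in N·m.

P_in = √3·V·I·cosφ = 1.732 × 208 × 483 × 0.928 = 161475 W
P_out = η·P_in = 0.909 × 161475 = 146781 W
n = n_s = 120×60/6 = 1200 rpm (synchronous)
ω = 2π×1200/60 = 125.7 rad/s
τ = P_out/ω = 146781/125.7 = 1170 N·m

1170 N·m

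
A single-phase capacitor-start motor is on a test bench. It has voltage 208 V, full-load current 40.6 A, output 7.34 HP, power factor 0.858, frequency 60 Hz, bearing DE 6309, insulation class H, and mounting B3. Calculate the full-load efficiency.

P_out = 7.34 × 746 = 5476 W
P_in = V·I·cosφ = 208 × 40.6 × 0.858 = 7246 W
η = P_out / P_in = 5476 / 7246 = 0.756 = 75.6%

75.6 %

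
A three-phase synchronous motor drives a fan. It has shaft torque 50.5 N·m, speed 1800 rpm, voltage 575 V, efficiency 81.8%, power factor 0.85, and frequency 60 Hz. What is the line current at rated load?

ω = 2π×1800/60 = 188.5 rad/s; P_out = τω = 50.5 × 188.5 = 9519 W
P_in = P_out / η = 9519 / 0.818 = 11637 W
I_L = P_in / (√3·V_L·cosφ) = 11637 / (1.732 × 575 × 0.85) = 13.7 A

13.7 A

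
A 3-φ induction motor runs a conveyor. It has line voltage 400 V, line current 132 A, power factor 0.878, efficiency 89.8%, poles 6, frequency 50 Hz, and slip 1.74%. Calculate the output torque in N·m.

701 N·m

P_in = √3·V·I·cosφ = 1.732 × 400 × 132 × 0.878 = 80293 W
P_out = η·P_in = 0.898 × 80293 = 72103 W
n_s = 120×50/6 = 1000 rpm; n = 1000×(1−0.0174) = 983 rpm
ω = 2π×983/60 = 102.9 rad/s
τ = P_out/ω = 72103/102.9 = 701 N·m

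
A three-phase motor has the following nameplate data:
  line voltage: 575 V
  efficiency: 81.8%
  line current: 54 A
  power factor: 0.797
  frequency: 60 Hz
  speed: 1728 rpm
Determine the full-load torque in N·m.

P_in = √3·V·I·cosφ = 1.732 × 575 × 54 × 0.797 = 42862 W
P_out = η·P_in = 0.818 × 42862 = 35061 W
n = 1728 rpm
ω = 2π×1728/60 = 181 rad/s
τ = P_out/ω = 35061/181 = 194 N·m

194 N·m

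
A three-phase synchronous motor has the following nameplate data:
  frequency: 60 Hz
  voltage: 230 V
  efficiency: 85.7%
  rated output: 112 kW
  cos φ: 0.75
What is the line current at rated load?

P_out = 112 kW = 112000 W
P_in = P_out / η = 112000 / 0.857 = 130688 W
I_L = P_in / (√3·V_L·cosφ) = 130688 / (1.732 × 230 × 0.75) = 437 A

437 A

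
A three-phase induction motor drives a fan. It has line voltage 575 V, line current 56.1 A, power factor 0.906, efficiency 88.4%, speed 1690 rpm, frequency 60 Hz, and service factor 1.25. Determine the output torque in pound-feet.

186 lb·ft

P_in = √3·V·I·cosφ = 1.732 × 575 × 56.1 × 0.906 = 50618 W
P_out = η·P_in = 0.884 × 50618 = 44746 W
n = 1690 rpm
ω = 2π×1690/60 = 177 rad/s
τ = P_out/ω = 44746/177 = 252.8 N·m
In lb·ft: 252.8/1.356 = 186 lb·ft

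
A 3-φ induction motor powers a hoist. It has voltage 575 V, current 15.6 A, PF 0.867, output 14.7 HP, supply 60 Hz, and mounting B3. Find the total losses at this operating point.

2500 W

P_in = √3·V·I·cosφ = 1.732×575×15.6×0.867 = 13470 W
P_out = 14.7×746 = 10966 W
Losses = P_in − P_out = 13470 − 10966 = 2504 W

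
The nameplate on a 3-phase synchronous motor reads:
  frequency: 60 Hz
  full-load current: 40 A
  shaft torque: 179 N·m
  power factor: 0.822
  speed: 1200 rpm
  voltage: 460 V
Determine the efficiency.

85.9 %

ω = 2π × 1200/60 = 125.7 rad/s; P_out = τω = 179 × 125.7 = 22500 W
P_in = √3·V_L·I_L·cosφ = 1.732 × 460 × 40 × 0.822 = 26196 W
η = P_out / P_in = 22500 / 26196 = 0.859 = 85.9%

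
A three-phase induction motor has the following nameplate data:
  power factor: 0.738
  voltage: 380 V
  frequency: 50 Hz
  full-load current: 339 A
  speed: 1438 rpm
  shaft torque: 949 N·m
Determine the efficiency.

ω = 2π × 1438/60 = 150.6 rad/s; P_out = τω = 949 × 150.6 = 142919 W
P_in = √3·V_L·I_L·cosφ = 1.732 × 380 × 339 × 0.738 = 164660 W
η = P_out / P_in = 142919 / 164660 = 0.868 = 86.8%

86.8 %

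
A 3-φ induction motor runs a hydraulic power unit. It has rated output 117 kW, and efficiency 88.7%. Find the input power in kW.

132 kW

P_out = 117000 W
P_in = P_out/η = 117000/0.887 = 131905 W = 132 kW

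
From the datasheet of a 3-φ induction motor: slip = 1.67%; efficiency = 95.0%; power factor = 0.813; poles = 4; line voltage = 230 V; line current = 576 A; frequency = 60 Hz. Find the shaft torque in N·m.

956 N·m

P_in = √3·V·I·cosφ = 1.732 × 230 × 576 × 0.813 = 186547 W
P_out = η·P_in = 0.95 × 186547 = 177220 W
n_s = 120×60/4 = 1800 rpm; n = 1800×(1−0.0167) = 1770 rpm
ω = 2π×1770/60 = 185.4 rad/s
τ = P_out/ω = 177220/185.4 = 956 N·m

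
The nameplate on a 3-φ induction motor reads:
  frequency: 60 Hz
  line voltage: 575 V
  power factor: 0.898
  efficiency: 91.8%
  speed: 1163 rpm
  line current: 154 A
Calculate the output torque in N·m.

1040 N·m

P_in = √3·V·I·cosφ = 1.732 × 575 × 154 × 0.898 = 137725 W
P_out = η·P_in = 0.918 × 137725 = 126432 W
n = 1163 rpm
ω = 2π×1163/60 = 121.8 rad/s
τ = P_out/ω = 126432/121.8 = 1040 N·m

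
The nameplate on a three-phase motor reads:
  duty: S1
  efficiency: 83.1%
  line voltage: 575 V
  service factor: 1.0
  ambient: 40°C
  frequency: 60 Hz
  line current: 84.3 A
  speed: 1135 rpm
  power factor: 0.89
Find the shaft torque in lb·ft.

385 lb·ft

P_in = √3·V·I·cosφ = 1.732 × 575 × 84.3 × 0.89 = 74719 W
P_out = η·P_in = 0.831 × 74719 = 62091 W
n = 1135 rpm
ω = 2π×1135/60 = 118.9 rad/s
τ = P_out/ω = 62091/118.9 = 522.2 N·m
In lb·ft: 522.2/1.356 = 385 lb·ft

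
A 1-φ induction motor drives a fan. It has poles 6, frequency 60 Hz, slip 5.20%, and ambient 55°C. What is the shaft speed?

1138 rpm

n_s = 120f/p = 120×60/6 = 1200 rpm
n = n_s(1 − s) = 1200 × (1 − 0.052) = 1138 rpm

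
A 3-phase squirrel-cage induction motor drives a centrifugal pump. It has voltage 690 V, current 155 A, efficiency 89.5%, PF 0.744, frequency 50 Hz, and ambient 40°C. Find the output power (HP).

P_in = √3·V·I·cosφ = 1.732 × 690 × 155 × 0.744 = 137817 W
P_out = η·P_in = 0.895 × 137817 = 123346 W
= 123346/746 = 165 HP

165 HP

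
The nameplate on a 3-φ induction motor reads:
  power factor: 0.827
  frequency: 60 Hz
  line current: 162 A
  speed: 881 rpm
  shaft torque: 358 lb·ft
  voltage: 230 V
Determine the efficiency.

τ = 358 lb·ft × 1.356 = 485.4 N·m
ω = 2π × 881/60 = 92.26 rad/s; P_out = τω = 485.4 × 92.26 = 44783 W
P_in = √3·V_L·I_L·cosφ = 1.732 × 230 × 162 × 0.827 = 53370 W
η = P_out / P_in = 44783 / 53370 = 0.839 = 83.9%

83.9 %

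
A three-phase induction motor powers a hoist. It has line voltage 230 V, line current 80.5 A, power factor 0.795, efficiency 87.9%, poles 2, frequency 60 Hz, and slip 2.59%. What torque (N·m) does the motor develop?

61 N·m

P_in = √3·V·I·cosφ = 1.732 × 230 × 80.5 × 0.795 = 25494 W
P_out = η·P_in = 0.879 × 25494 = 22409 W
n_s = 120×60/2 = 3600 rpm; n = 3600×(1−0.0259) = 3507 rpm
ω = 2π×3507/60 = 367.3 rad/s
τ = P_out/ω = 22409/367.3 = 61 N·m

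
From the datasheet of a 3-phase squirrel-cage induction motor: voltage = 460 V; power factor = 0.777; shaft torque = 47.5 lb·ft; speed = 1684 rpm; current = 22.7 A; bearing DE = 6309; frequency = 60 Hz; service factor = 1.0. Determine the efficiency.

80.8 %

τ = 47.5 lb·ft × 1.356 = 64.41 N·m
ω = 2π × 1684/60 = 176.3 rad/s; P_out = τω = 64.41 × 176.3 = 11355 W
P_in = √3·V_L·I_L·cosφ = 1.732 × 460 × 22.7 × 0.777 = 14052 W
η = P_out / P_in = 11355 / 14052 = 0.808 = 80.8%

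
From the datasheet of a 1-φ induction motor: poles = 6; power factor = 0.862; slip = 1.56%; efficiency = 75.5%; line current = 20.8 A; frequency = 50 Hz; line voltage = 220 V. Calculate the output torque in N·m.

28.9 N·m

P_in = V·I·cosφ = 220 × 20.8 × 0.862 = 3945 W
P_out = η·P_in = 0.755 × 3945 = 2978 W
n_s = 120×50/6 = 1000 rpm; n = 1000×(1−0.0156) = 984 rpm
ω = 2π×984/60 = 103 rad/s
τ = P_out/ω = 2978/103 = 28.9 N·m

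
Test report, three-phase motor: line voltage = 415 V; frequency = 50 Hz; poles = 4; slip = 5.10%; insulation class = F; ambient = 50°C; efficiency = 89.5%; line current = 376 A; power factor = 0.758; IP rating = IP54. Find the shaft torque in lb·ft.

907 lb·ft

P_in = √3·V·I·cosφ = 1.732 × 415 × 376 × 0.758 = 204858 W
P_out = η·P_in = 0.895 × 204858 = 183348 W
n_s = 120×50/4 = 1500 rpm; n = 1500×(1−0.051) = 1424 rpm
ω = 2π×1424/60 = 149.1 rad/s
τ = P_out/ω = 183348/149.1 = 1230 N·m
In lb·ft: 1230/1.356 = 907 lb·ft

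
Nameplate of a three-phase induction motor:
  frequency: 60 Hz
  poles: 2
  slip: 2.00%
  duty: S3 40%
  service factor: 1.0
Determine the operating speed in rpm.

n_s = 120f/p = 120×60/2 = 3600 rpm
n = n_s(1 − s) = 3600 × (1 − 0.02) = 3528 rpm

3528 rpm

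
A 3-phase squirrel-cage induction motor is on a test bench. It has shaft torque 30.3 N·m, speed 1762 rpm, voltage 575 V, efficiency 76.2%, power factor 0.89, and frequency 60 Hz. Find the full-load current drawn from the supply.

ω = 2π×1762/60 = 184.5 rad/s; P_out = τω = 30.3 × 184.5 = 5590 W
P_in = P_out / η = 5590 / 0.762 = 7336 W
I_L = P_in / (√3·V_L·cosφ) = 7336 / (1.732 × 575 × 0.89) = 8.28 A

8.28 A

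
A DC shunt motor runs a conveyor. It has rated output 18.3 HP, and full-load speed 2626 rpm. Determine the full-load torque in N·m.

P_out = 18.3 × 746 = 13652 W
ω = 2π × 2626/60 = 275 rad/s
τ = P_out/ω = 13652/275 = 49.6 N·m

49.6 N·m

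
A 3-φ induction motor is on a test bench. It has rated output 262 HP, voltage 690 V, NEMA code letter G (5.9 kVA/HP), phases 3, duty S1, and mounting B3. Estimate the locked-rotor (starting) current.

1290 A

S_LR = 5.9 × 262 = 1545.8 kVA
I_LR = S_LR/(√3·V_L) = 1545800/(1.732×690) = 1290 A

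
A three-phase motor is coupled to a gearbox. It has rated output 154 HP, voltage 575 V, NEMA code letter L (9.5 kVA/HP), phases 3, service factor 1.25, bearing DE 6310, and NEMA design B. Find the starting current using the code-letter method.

1470 A

S_LR = 9.5 × 154 = 1463 kVA
I_LR = S_LR/(√3·V_L) = 1463000/(1.732×575) = 1470 A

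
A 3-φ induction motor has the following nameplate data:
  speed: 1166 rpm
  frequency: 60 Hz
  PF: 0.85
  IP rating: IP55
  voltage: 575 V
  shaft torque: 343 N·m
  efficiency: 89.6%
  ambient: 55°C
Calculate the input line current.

ω = 2π×1166/60 = 122.1 rad/s; P_out = τω = 343 × 122.1 = 41880 W
P_in = P_out / η = 41880 / 0.896 = 46741 W
I_L = P_in / (√3·V_L·cosφ) = 46741 / (1.732 × 575 × 0.85) = 55.2 A

55.2 A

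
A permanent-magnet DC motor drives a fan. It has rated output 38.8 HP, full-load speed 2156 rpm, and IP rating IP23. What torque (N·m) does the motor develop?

P_out = 38.8 × 746 = 28945 W
ω = 2π × 2156/60 = 225.8 rad/s
τ = P_out/ω = 28945/225.8 = 128 N·m

128 N·m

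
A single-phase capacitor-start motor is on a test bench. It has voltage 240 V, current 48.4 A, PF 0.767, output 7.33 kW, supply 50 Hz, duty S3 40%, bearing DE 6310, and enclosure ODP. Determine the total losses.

1580 W

P_in = V·I·cosφ = 240×48.4×0.767 = 8909 W
P_out = 7330 W
Losses = P_in − P_out = 8909 − 7330 = 1579 W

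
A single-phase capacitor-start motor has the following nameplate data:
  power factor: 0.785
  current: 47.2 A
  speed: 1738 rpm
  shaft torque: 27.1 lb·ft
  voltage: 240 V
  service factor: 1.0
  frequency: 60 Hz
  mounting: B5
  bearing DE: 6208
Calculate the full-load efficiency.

75.2 %

τ = 27.1 lb·ft × 1.356 = 36.75 N·m
ω = 2π × 1738/60 = 182 rad/s; P_out = τω = 36.75 × 182 = 6689 W
P_in = V·I·cosφ = 240 × 47.2 × 0.785 = 8892 W
η = P_out / P_in = 6689 / 8892 = 0.752 = 75.2%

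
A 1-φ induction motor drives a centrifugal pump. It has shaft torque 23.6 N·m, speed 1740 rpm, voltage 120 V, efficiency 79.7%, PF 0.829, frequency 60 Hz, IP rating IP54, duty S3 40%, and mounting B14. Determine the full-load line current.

54.2 A

ω = 2π×1740/60 = 182.2 rad/s; P_out = τω = 23.6 × 182.2 = 4300 W
P_in = P_out / η = 4300 / 0.797 = 5395 W
I = P_in / (V·cosφ) = 5395 / (120 × 0.829) = 54.2 A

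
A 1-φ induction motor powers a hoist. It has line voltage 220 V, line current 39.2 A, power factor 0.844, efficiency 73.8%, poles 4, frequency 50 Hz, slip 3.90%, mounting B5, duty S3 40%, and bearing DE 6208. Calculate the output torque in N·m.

P_in = V·I·cosφ = 220 × 39.2 × 0.844 = 7279 W
P_out = η·P_in = 0.738 × 7279 = 5372 W
n_s = 120×50/4 = 1500 rpm; n = 1500×(1−0.039) = 1442 rpm
ω = 2π×1442/60 = 151 rad/s
τ = P_out/ω = 5372/151 = 35.6 N·m

35.6 N·m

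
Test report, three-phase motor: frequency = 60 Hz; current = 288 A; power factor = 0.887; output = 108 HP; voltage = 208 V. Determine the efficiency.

P_out = 108 × 746 = 80568 W
P_in = √3·V_L·I_L·cosφ = 1.732 × 208 × 288 × 0.887 = 92030 W
η = P_out / P_in = 80568 / 92030 = 0.875 = 87.5%

87.5 %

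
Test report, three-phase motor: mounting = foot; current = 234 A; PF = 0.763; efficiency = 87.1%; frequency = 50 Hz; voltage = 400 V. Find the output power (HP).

P_in = √3·V·I·cosφ = 1.732 × 400 × 234 × 0.763 = 123694 W
P_out = η·P_in = 0.871 × 123694 = 107737 W
= 107737/746 = 144 HP

144 HP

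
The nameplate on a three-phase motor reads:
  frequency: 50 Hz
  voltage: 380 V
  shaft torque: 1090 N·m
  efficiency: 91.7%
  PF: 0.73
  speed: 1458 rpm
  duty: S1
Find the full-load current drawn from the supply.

378 A

ω = 2π×1458/60 = 152.7 rad/s; P_out = τω = 1090 × 152.7 = 166443 W
P_in = P_out / η = 166443 / 0.917 = 181508 W
I_L = P_in / (√3·V_L·cosφ) = 181508 / (1.732 × 380 × 0.73) = 378 A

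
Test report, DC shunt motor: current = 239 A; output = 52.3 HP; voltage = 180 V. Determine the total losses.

4000 W

P_in = V·I = 180×239 = 43020 W
P_out = 52.3×746 = 39016 W
Losses = P_in − P_out = 43020 − 39016 = 4004 W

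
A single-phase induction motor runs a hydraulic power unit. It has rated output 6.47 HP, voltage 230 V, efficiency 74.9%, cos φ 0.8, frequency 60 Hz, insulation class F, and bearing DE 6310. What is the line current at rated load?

P_out = 6.47 × 746 = 4827 W
P_in = P_out / η = 4827 / 0.749 = 6445 W
I = P_in / (V·cosφ) = 6445 / (230 × 0.8) = 35 A

35 A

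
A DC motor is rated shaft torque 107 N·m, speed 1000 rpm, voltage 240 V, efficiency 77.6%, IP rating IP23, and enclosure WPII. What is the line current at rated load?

60.2 A

ω = 2π×1000/60 = 104.7 rad/s; P_out = τω = 107 × 104.7 = 11203 W
P_in = P_out / η = 11203 / 0.776 = 14437 W
I = P_in / V = 14437 / 240 = 60.2 A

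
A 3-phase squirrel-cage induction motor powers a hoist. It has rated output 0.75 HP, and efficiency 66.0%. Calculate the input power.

0.848 kW

P_out = 0.75 × 746 = 560 W
P_in = P_out/η = 560/0.66 = 848 W = 0.848 kW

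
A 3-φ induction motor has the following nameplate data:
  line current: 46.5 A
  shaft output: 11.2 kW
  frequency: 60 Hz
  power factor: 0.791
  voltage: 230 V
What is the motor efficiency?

P_out = 11.2 kW = 11200 W
P_in = √3·V_L·I_L·cosφ = 1.732 × 230 × 46.5 × 0.791 = 14652 W
η = P_out / P_in = 11200 / 14652 = 0.764 = 76.4%

76.4 %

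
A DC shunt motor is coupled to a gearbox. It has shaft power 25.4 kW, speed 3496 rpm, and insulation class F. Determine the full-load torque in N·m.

69.4 N·m

ω = 2π × 3496/60 = 366.1 rad/s
τ = P/ω = 25400/366.1 = 69.4 N·m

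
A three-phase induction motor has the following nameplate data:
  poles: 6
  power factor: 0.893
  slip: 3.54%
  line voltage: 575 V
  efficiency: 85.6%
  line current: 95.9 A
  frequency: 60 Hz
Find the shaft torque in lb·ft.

444 lb·ft

P_in = √3·V·I·cosφ = 1.732 × 575 × 95.9 × 0.893 = 85288 W
P_out = η·P_in = 0.856 × 85288 = 73007 W
n_s = 120×60/6 = 1200 rpm; n = 1200×(1−0.0354) = 1158 rpm
ω = 2π×1158/60 = 121.3 rad/s
τ = P_out/ω = 73007/121.3 = 601.9 N·m
In lb·ft: 601.9/1.356 = 444 lb·ft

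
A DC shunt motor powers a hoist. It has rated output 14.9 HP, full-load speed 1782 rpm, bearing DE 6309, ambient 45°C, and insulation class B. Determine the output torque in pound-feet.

P_out = 14.9 × 746 = 11115 W
ω = 2π × 1782/60 = 186.6 rad/s
τ = P_out/ω = 11115/186.6 = 59.57 N·m
In lb·ft: 59.57/1.356 = 43.9 lb·ft

43.9 lb·ft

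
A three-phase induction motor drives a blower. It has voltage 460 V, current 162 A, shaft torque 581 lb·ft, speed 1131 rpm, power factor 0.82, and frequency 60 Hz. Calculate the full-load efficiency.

τ = 581 lb·ft × 1.356 = 787.8 N·m
ω = 2π × 1131/60 = 118.4 rad/s; P_out = τω = 787.8 × 118.4 = 93276 W
P_in = √3·V_L·I_L·cosφ = 1.732 × 460 × 162 × 0.82 = 105836 W
η = P_out / P_in = 93276 / 105836 = 0.881 = 88.1%

88.1 %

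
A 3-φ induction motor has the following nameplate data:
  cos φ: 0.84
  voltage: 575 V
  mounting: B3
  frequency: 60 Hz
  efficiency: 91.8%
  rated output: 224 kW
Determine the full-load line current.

292 A

P_out = 224 kW = 224000 W
P_in = P_out / η = 224000 / 0.918 = 244009 W
I_L = P_in / (√3·V_L·cosφ) = 244009 / (1.732 × 575 × 0.84) = 292 A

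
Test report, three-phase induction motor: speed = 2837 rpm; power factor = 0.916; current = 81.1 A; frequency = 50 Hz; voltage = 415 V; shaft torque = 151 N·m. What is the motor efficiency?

84.0 %

ω = 2π × 2837/60 = 297.1 rad/s; P_out = τω = 151 × 297.1 = 44862 W
P_in = √3·V_L·I_L·cosφ = 1.732 × 415 × 81.1 × 0.916 = 53396 W
η = P_out / P_in = 44862 / 53396 = 0.840 = 84.0%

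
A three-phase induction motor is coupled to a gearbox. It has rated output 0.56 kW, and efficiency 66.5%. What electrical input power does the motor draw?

P_out = 560 W
P_in = P_out/η = 560/0.665 = 842 W = 0.842 kW

0.842 kW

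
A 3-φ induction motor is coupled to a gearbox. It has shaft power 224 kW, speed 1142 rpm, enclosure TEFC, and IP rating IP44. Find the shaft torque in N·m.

ω = 2π × 1142/60 = 119.6 rad/s
τ = P/ω = 224000/119.6 = 1870 N·m

1870 N·m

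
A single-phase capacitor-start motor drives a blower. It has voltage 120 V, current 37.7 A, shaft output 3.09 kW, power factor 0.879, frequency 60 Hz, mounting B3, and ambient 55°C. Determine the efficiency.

77.7 %

P_out = 3.09 kW = 3090 W
P_in = V·I·cosφ = 120 × 37.7 × 0.879 = 3977 W
η = P_out / P_in = 3090 / 3977 = 0.777 = 77.7%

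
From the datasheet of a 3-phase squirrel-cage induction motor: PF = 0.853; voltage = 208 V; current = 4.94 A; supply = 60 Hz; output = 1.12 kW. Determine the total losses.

P_in = √3·V·I·cosφ = 1.732×208×4.94×0.853 = 1518 W
P_out = 1120 W
Losses = P_in − P_out = 1518 − 1120 = 398 W

398 W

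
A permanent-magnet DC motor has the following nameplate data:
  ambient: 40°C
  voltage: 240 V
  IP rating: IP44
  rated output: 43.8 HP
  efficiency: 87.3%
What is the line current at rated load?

P_out = 43.8 × 746 = 32675 W
P_in = P_out / η = 32675 / 0.873 = 37428 W
I = P_in / V = 37428 / 240 = 156 A

156 A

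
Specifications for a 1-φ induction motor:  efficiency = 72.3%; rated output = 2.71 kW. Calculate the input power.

P_out = 2710 W
P_in = P_out/η = 2710/0.723 = 3748 W = 3.75 kW

3.75 kW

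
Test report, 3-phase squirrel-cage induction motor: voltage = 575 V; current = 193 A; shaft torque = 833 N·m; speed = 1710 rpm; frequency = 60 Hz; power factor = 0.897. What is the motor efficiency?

86.5 %

ω = 2π × 1710/60 = 179.1 rad/s; P_out = τω = 833 × 179.1 = 149190 W
P_in = √3·V_L·I_L·cosφ = 1.732 × 575 × 193 × 0.897 = 172411 W
η = P_out / P_in = 149190 / 172411 = 0.865 = 86.5%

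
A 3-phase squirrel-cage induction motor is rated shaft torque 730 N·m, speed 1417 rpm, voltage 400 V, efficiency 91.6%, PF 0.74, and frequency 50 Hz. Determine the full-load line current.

ω = 2π×1417/60 = 148.4 rad/s; P_out = τω = 730 × 148.4 = 108332 W
P_in = P_out / η = 108332 / 0.916 = 118266 W
I_L = P_in / (√3·V_L·cosφ) = 118266 / (1.732 × 400 × 0.74) = 231 A

231 A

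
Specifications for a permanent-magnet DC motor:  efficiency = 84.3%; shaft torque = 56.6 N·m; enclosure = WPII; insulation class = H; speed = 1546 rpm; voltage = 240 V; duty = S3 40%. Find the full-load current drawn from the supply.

45.3 A

ω = 2π×1546/60 = 161.9 rad/s; P_out = τω = 56.6 × 161.9 = 9164 W
P_in = P_out / η = 9164 / 0.843 = 10871 W
I = P_in / V = 10871 / 240 = 45.3 A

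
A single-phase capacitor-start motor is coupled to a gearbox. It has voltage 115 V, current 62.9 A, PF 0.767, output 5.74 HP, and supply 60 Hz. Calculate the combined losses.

1.27 kW

P_in = V·I·cosφ = 115×62.9×0.767 = 5548 W
P_out = 5.74×746 = 4282 W
Losses = P_in − P_out = 5548 − 4282 = 1266 W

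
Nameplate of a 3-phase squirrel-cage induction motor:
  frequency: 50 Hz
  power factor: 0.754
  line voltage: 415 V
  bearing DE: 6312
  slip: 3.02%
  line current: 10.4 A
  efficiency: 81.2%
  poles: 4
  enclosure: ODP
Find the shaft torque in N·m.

P_in = √3·V·I·cosφ = 1.732 × 415 × 10.4 × 0.754 = 5636 W
P_out = η·P_in = 0.812 × 5636 = 4576 W
n_s = 120×50/4 = 1500 rpm; n = 1500×(1−0.0302) = 1455 rpm
ω = 2π×1455/60 = 152.4 rad/s
τ = P_out/ω = 4576/152.4 = 30 N·m

30 N·m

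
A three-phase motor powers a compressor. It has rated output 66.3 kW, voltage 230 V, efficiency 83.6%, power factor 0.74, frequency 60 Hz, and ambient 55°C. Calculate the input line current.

P_out = 66.3 kW = 66300 W
P_in = P_out / η = 66300 / 0.836 = 79306 W
I_L = P_in / (√3·V_L·cosφ) = 79306 / (1.732 × 230 × 0.74) = 269 A

269 A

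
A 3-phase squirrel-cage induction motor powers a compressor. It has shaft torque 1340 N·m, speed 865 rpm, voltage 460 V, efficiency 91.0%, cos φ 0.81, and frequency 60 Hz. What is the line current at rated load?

ω = 2π×865/60 = 90.58 rad/s; P_out = τω = 1340 × 90.58 = 121377 W
P_in = P_out / η = 121377 / 0.910 = 133381 W
I_L = P_in / (√3·V_L·cosφ) = 133381 / (1.732 × 460 × 0.81) = 207 A

207 A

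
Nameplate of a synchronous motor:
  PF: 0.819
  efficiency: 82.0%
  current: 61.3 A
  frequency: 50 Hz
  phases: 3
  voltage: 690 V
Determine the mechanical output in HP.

66 HP

P_in = √3·V·I·cosφ = 1.732 × 690 × 61.3 × 0.819 = 59999 W
P_out = η·P_in = 0.82 × 59999 = 49199 W
= 49199/746 = 66 HP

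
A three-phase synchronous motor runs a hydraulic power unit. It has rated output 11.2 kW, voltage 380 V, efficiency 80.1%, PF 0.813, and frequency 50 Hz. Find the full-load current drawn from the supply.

26.1 A

P_out = 11.2 kW = 11200 W
P_in = P_out / η = 11200 / 0.801 = 13983 W
I_L = P_in / (√3·V_L·cosφ) = 13983 / (1.732 × 380 × 0.813) = 26.1 A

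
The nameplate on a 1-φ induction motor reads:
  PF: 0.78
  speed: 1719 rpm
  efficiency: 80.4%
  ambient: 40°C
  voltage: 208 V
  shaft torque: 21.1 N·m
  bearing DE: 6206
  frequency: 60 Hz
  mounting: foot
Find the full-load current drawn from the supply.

ω = 2π×1719/60 = 180 rad/s; P_out = τω = 21.1 × 180 = 3798 W
P_in = P_out / η = 3798 / 0.804 = 4724 W
I = P_in / (V·cosφ) = 4724 / (208 × 0.78) = 29.1 A

29.1 A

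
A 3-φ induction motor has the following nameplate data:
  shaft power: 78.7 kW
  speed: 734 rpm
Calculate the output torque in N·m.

1020 N·m

ω = 2π × 734/60 = 76.86 rad/s
τ = P/ω = 78700/76.86 = 1020 N·m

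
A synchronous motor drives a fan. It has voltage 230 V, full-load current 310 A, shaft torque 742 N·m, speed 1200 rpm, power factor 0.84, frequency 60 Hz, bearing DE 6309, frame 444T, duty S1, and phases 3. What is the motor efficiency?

ω = 2π × 1200/60 = 125.7 rad/s; P_out = τω = 742 × 125.7 = 93269 W
P_in = √3·V_L·I_L·cosφ = 1.732 × 230 × 310 × 0.84 = 103733 W
η = P_out / P_in = 93269 / 103733 = 0.899 = 89.9%

89.9 %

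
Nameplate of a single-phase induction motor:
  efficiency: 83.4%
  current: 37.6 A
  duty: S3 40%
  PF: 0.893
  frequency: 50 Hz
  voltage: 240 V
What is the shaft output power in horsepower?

9.01 HP

P_in = V·I·cosφ = 240 × 37.6 × 0.893 = 8058 W
P_out = η·P_in = 0.834 × 8058 = 6720 W
= 6720/746 = 9.01 HP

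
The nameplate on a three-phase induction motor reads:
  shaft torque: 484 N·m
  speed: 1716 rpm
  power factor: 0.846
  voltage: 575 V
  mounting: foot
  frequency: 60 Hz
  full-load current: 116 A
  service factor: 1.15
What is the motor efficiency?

ω = 2π × 1716/60 = 179.7 rad/s; P_out = τω = 484 × 179.7 = 86975 W
P_in = √3·V_L·I_L·cosφ = 1.732 × 575 × 116 × 0.846 = 97734 W
η = P_out / P_in = 86975 / 97734 = 0.890 = 89.0%

89.0 %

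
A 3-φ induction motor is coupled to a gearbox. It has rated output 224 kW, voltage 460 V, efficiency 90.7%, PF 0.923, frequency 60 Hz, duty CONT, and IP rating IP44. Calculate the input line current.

336 A

P_out = 224 kW = 224000 W
P_in = P_out / η = 224000 / 0.907 = 246968 W
I_L = P_in / (√3·V_L·cosφ) = 246968 / (1.732 × 460 × 0.923) = 336 A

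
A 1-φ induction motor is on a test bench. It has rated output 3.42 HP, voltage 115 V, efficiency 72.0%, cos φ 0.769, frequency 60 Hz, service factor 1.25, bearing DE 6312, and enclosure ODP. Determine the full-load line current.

P_out = 3.42 × 746 = 2551 W
P_in = P_out / η = 2551 / 0.720 = 3543 W
I = P_in / (V·cosφ) = 3543 / (115 × 0.769) = 40.1 A

40.1 A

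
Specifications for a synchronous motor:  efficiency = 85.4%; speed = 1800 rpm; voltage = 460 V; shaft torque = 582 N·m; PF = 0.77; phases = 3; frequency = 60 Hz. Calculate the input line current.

209 A

ω = 2π×1800/60 = 188.5 rad/s; P_out = τω = 582 × 188.5 = 109707 W
P_in = P_out / η = 109707 / 0.854 = 128463 W
I_L = P_in / (√3·V_L·cosφ) = 128463 / (1.732 × 460 × 0.77) = 209 A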